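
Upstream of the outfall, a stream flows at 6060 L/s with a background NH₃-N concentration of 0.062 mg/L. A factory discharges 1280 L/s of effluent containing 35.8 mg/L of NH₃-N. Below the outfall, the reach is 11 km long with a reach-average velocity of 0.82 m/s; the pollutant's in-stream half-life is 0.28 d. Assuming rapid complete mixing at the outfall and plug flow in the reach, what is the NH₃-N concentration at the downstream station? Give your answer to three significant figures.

Mixed concentration C = ΣQC/ΣQ = (6060·0.06200 + 1280·35.80) / 7340 = 46200/7340 = 6.294 mg/L.
Travel time t = 11·1000 / 0.82 = 13410 s = 3.726 h.
Half-life 0.28 d → k = ln 2 / 0.28 = 2.476 d⁻¹.
Applying C = C₀e^(−kt): 6.294 × 0.6809 = 4.286 mg/L.

4.29 mg/L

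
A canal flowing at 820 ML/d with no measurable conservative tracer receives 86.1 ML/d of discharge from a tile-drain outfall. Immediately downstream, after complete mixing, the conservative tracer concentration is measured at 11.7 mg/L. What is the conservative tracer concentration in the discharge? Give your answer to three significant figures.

Mass balance: 820.0·0 + 86.10·Cₑ = 906.1·11.70
→ Cₑ = (906.1·11.70 − 820.0·0) / 86.10 = 123.1 mg/L.

123 mg/L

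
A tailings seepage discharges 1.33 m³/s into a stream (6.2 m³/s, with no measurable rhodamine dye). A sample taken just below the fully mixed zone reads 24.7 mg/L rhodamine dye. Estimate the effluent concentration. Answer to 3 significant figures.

Mass balance: 6.200·0 + 1.330·Cₑ = 7.530·24.70
→ Cₑ = (7.530·24.70 − 6.200·0) / 1.330 = 139.8 mg/L.

140 mg/L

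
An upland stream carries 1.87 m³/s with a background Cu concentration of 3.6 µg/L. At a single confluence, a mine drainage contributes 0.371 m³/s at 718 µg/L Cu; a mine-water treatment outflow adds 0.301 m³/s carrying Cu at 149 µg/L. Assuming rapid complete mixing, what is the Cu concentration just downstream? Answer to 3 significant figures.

Mass balance: C = (1.870·3.600 + 0.3710·718.0 + 0.3010·149.0) / 2.542 = 318.0/2.542 = 125.1 µg/L.

125 µg/L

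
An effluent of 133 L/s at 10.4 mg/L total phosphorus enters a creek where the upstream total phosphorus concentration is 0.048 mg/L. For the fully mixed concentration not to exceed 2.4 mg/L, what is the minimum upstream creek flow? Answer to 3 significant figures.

Set C_mix = 2.4: (Q·0.04800 + 133.0·10.40) / (Q + 133.0) = 2.4
→ Q = 133.0·(10.40 − 2.4)/(2.4 − 0.04800) = 452.4 L/s.

452 L/s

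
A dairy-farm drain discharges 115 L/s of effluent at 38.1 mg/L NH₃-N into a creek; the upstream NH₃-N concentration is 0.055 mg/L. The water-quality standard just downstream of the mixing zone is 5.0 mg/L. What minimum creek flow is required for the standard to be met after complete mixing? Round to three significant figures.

Set C_mix = 5.0: (Q·0.05500 + 115.0·38.10) / (Q + 115.0) = 5.0
→ Q = 115.0·(38.10 − 5.0)/(5.0 − 0.05500) = 769.8 L/s.

770 L/s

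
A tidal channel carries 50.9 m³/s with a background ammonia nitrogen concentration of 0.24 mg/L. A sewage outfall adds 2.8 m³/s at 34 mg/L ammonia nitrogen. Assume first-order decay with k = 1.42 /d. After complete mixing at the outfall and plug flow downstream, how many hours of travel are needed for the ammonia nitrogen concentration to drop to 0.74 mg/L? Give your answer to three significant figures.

16.8 h

After mixing, C = (50.90·0.2400 + 2.800·34.00) / 53.70 = 107.4/53.70 = 2.000 mg/L.
2.000·exp(−k·t) = 0.74 → t = ln(2.000/0.74)/k = 60500 s = 16.81 h.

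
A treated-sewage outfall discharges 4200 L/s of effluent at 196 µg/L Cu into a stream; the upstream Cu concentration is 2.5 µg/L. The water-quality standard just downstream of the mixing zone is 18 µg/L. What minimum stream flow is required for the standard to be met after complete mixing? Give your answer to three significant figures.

48200 L/s

Set C_mix = 18: (Q·2.500 + 4200·196.0) / (Q + 4200) = 18
→ Q = 4200·(196.0 − 18)/(18 − 2.500) = 48230 L/s.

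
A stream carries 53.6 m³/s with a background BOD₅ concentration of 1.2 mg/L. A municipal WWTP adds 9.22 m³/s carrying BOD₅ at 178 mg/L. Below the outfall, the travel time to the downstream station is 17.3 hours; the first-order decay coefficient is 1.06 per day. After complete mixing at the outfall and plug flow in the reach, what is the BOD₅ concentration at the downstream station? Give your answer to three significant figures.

12.6 mg/L

Mixed concentration C = ΣQC/ΣQ = (53.60·1.200 + 9.220·178.0) / 62.82 = 1705/62.82 = 27.15 mg/L.
First-order decay: C = 27.15·exp(−k·t) = 27.15·0.4658 = 12.64 mg/L.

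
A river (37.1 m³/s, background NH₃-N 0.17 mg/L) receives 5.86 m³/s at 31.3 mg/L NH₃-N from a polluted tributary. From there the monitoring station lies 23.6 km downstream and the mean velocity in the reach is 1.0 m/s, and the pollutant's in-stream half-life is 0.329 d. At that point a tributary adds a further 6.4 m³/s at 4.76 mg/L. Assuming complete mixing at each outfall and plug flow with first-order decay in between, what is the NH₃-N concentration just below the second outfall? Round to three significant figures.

Mass balance: C = (37.10·0.1700 + 5.860·31.30) / 42.96 = 189.7/42.96 = 4.416 mg/L; combined flow 42.96 m³/s.
Travel time t = 23.6·1000 / 1.0 = 23600 s = 6.556 h.
Half-life 0.329 d → k = ln 2 / 0.329 = 2.107 d⁻¹.
Applying C = C₀e^(−kt): 4.416 × 0.5624 = 2.484 mg/L.
At the second outfall, C = (42.96·2.484 + 6.400·4.760) / (42.96 + 6.400) = 2.779 mg/L.

2.78 mg/L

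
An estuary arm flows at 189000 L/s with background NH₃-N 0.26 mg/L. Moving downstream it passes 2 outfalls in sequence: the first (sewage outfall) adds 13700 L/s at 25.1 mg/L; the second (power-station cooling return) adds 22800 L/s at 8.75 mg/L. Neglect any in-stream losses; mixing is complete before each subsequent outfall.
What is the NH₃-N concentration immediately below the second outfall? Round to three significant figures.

2.63 mg/L

Outfall 1: combined Q = 202700 L/s; C = (189000·0.2600 + 13700·25.10)/202700 = 1.939 mg/L.
Outfall 2: combined Q = 225500 L/s; C = (202700·1.939 + 22800·8.750)/225500 = 2.628 mg/L.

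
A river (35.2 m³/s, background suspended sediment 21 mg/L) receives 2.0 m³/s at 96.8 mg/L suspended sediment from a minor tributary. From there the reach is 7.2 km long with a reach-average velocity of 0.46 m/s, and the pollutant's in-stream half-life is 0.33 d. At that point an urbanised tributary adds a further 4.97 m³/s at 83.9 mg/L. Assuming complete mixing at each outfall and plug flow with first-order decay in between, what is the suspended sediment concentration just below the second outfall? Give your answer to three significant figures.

25.0 mg/L

Flow-weighted average: C = (35.20·21.00 + 2.000·96.80) / 37.20 = 932.8/37.20 = 25.08 mg/L; combined flow 37.20 m³/s.
Travel time t = 7.2·1000 / 0.46 = 15650 s = 4.348 h.
Half-life 0.33 d → k = ln 2 / 0.33 = 2.100 d⁻¹.
First-order decay: C = 25.08·exp(−k·t) = 25.08·0.6835 = 17.14 mg/L.
Second outfall: C = (37.20·17.14 + 4.970·83.90)/42.17 = 25.01 mg/L.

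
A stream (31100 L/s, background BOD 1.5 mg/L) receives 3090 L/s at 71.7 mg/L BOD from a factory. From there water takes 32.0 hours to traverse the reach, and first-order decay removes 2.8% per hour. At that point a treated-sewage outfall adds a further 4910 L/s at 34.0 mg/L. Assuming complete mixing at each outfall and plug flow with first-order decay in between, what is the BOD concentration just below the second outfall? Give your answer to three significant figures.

7.03 mg/L

Mass balance: C = (31100·1.500 + 3090·71.70) / 34190 = 268200/34190 = 7.844 mg/L; combined flow 34190 L/s.
2.8%/h lost → k = −ln(1 − 0.028) = 0.02840 h⁻¹.
Applying C = C₀e^(−kt): 7.844 × 0.4030 = 3.161 mg/L.
At the second outfall, C = (34190·3.161 + 4910·34.00) / (34190 + 4910) = 7.034 mg/L.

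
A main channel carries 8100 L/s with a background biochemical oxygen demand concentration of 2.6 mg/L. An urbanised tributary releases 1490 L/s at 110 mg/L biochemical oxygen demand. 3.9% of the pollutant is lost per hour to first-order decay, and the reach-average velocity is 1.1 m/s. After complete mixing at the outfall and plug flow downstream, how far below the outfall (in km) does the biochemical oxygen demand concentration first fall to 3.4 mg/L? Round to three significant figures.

Flow-weighted average: C = (8100·2.600 + 1490·110.0) / 9590 = 185000/9590 = 19.29 mg/L.
3.9%/h lost → k = −ln(1 − 0.039) = 0.03978 h⁻¹.
Set 19.29·exp(−k·t) = 3.4 → t = ln(19.29/3.4)/k = 157100 s = 43.63 h.
Distance = v·t = 1.1·157100 = 172800 m = 172.8 km.

173 km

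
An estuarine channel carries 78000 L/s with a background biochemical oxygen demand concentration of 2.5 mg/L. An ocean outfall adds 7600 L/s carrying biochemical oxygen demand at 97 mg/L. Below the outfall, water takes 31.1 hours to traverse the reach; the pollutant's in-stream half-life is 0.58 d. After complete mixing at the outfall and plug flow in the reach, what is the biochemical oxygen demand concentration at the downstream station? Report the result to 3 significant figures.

Flow-weighted average: C = (78000·2.500 + 7600·97.00) / 85600 = 932200/85600 = 10.89 mg/L.
Half-life 0.58 d → k = ln 2 / 0.58 = 1.195 d⁻¹.
Applying C = C₀e^(−kt): 10.89 × 0.2125 = 2.315 mg/L.

2.31 mg/L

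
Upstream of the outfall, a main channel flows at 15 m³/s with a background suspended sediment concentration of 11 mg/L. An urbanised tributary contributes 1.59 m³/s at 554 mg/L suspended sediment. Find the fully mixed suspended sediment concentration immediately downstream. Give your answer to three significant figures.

63.0 mg/L

Mixed concentration C = ΣQC/ΣQ = (15.00·11.00 + 1.590·554.0) / 16.59 = 1046/16.59 = 63.04 mg/L.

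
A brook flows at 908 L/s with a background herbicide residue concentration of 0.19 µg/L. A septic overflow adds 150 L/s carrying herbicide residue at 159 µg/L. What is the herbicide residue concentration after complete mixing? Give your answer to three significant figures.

22.7 µg/L

Conservation of mass: C = (908.0·0.1900 + 150.0·159.0) / 1058 = 24020/1058 = 22.71 µg/L.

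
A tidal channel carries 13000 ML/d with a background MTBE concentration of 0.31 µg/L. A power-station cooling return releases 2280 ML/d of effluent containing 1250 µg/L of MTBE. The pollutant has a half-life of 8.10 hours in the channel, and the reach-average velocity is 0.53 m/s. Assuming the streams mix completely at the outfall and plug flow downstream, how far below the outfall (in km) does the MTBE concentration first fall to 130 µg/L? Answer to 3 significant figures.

8.08 km

Flow-weighted average: C = (13000·0.3100 + 2280·1250) / 15280 = 2854000/15280 = 186.8 µg/L.
Half-life 8.10 h → k = ln 2 / 8.10 = 0.08557 h⁻¹ = 2.054 d⁻¹.
Set 186.8·exp(−k·t) = 130 → t = ln(186.8/130)/k = 15250 s = 4.235 h.
Distance = v·t = 0.53·15250 = 8080 m = 8.080 km.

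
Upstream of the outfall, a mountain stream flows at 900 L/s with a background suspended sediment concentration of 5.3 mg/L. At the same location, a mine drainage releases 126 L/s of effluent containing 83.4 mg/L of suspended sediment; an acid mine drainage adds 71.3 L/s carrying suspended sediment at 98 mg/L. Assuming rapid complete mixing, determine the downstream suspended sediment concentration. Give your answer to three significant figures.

20.3 mg/L

Mixed concentration C = ΣQC/ΣQ = (900.0·5.300 + 126.0·83.40 + 71.30·98.00) / 1097 = 22270/1097 = 20.29 mg/L.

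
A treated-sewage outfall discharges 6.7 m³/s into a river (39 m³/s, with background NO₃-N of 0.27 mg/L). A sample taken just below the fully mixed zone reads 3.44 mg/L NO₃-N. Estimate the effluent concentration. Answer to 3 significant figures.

Mass balance: 39.00·0.2700 + 6.700·Cₑ = 45.70·3.440
→ Cₑ = (45.70·3.440 − 39.00·0.2700) / 6.700 = 21.89 mg/L.

21.9 mg/L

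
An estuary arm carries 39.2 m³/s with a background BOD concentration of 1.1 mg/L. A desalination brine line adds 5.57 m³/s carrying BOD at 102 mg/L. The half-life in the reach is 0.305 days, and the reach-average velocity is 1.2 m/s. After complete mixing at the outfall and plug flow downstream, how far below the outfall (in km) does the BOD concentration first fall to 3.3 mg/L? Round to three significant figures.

Flow-weighted average: C = (39.20·1.100 + 5.570·102.0) / 44.77 = 611.3/44.77 = 13.65 mg/L.
Half-life 0.305 d → k = ln 2 / 0.305 = 2.273 d⁻¹.
Set 13.65·exp(−k·t) = 3.3 → t = ln(13.65/3.3)/k = 53990 s = 15.00 h.
Distance = v·t = 1.2·53990 = 64790 m = 64.79 km.

64.8 km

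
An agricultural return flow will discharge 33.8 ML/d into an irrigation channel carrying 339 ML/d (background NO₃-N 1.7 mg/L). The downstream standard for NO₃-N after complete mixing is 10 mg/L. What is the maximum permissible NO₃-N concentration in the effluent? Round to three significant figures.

At the limit, (Qr·Cr + Qe·Cₑ)/(Qr + Qe) = 10:
Cₑ = (372.8·10 − 339.0·1.700) / 33.80 = 93.25 mg/L.

93.2 mg/L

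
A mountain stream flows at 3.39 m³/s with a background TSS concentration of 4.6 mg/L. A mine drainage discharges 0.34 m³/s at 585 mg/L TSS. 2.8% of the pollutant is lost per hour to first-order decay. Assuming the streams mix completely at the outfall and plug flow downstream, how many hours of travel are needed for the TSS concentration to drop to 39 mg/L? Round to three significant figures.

Conservation of mass: C = (3.390·4.600 + 0.3400·585.0) / 3.730 = 214.5/3.730 = 57.51 mg/L.
2.8%/h lost → k = −ln(1 − 0.028) = 0.02840 h⁻¹.
57.51·exp(−k·t) = 39 → t = ln(57.51/39)/k = 49220 s = 13.67 h.

13.7 h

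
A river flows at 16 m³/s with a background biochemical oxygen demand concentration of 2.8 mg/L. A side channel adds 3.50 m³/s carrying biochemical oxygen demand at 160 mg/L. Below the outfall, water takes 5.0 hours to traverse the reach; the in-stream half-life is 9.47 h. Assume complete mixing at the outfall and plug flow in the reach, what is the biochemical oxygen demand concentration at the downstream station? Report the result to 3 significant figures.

21.5 mg/L

Flow-weighted average: C = (16.00·2.800 + 3.500·160.0) / 19.50 = 604.8/19.50 = 31.02 mg/L.
Half-life 9.47 h → k = ln 2 / 9.47 = 0.07319 h⁻¹ = 1.757 d⁻¹.
First-order decay: C = 31.02·exp(−k·t) = 31.02·0.6935 = 21.51 mg/L.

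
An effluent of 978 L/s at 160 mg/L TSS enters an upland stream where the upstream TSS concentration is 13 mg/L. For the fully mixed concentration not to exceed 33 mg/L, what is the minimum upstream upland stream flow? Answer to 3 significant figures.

Set C_mix = 33: (Q·13.00 + 978.0·160.0) / (Q + 978.0) = 33
→ Q = 978.0·(160.0 − 33)/(33 − 13.00) = 6210 L/s.

6210 L/s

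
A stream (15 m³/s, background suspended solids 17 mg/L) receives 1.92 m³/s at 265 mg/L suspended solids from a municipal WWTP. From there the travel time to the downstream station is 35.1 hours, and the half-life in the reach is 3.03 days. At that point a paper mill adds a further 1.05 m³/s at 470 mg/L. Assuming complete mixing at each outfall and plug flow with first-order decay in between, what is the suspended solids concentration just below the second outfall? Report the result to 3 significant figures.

After mixing, C = (15.00·17.00 + 1.920·265.0) / 16.92 = 763.8/16.92 = 45.14 mg/L; combined flow 16.92 m³/s.
Half-life 3.03 d → k = ln 2 / 3.03 = 0.2288 d⁻¹.
After decay, C = 45.14 × e^(−kt) = 45.14 × 0.7157 = 32.31 mg/L.
At the second outfall, C = (16.92·32.31 + 1.050·470.0) / (16.92 + 1.050) = 57.88 mg/L.

57.9 mg/L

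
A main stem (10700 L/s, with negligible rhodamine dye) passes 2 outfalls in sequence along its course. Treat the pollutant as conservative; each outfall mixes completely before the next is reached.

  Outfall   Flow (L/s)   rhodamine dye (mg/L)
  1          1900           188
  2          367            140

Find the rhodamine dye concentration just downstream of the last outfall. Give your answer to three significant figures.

After outfall 1: Q = 10700 + 1900 = 12600 L/s; C = (10700·0 + 1900·188.0)/12600 = 28.35 mg/L.
After outfall 2: Q = 12600 + 367.0 = 12970 L/s; C = (12600·28.35 + 367.0·140.0)/12970 = 31.51 mg/L.

31.5 mg/L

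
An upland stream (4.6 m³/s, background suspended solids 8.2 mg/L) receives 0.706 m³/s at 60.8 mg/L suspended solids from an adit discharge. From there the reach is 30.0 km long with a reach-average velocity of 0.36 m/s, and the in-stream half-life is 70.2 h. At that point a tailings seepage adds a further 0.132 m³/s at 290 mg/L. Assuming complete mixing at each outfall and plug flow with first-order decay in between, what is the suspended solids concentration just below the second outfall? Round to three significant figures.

18.8 mg/L

Mixed concentration C = ΣQC/ΣQ = (4.600·8.200 + 0.7060·60.80) / 5.306 = 80.64/5.306 = 15.20 mg/L; combined flow 5.306 m³/s.
Travel time t = 30.0·1000 / 0.36 = 83330 s = 23.15 h.
Half-life 70.2 h → k = ln 2 / 70.2 = 0.009874 h⁻¹ = 0.2370 d⁻¹.
First-order decay: C = 15.20·exp(−k·t) = 15.20·0.7957 = 12.09 mg/L.
Second outfall: C = (5.306·12.09 + 0.1320·290.0)/5.438 = 18.84 mg/L.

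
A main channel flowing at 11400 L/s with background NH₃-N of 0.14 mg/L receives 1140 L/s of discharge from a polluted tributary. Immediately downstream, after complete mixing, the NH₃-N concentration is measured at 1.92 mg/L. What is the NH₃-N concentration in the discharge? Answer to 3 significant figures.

Mass balance: 11400·0.1400 + 1140·Cₑ = 12540·1.920
→ Cₑ = (12540·1.920 − 11400·0.1400) / 1140 = 19.72 mg/L.

19.7 mg/L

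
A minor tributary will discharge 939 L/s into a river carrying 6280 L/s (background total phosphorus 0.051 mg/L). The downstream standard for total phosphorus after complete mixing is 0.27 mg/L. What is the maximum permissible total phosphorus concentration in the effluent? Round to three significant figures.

1.73 mg/L

At the limit, (Qr·Cr + Qe·Cₑ)/(Qr + Qe) = 0.27:
Cₑ = (7219·0.27 − 6280·0.05100) / 939.0 = 1.735 mg/L.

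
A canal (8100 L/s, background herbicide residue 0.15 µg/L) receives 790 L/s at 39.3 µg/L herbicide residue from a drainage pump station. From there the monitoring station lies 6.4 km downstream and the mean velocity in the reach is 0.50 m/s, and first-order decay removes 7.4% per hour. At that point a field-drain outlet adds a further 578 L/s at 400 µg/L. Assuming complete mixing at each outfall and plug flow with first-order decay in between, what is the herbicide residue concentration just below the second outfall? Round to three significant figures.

27.0 µg/L

Mass balance: C = (8100·0.1500 + 790.0·39.30) / 8890 = 32260/8890 = 3.629 µg/L; combined flow 8890 L/s.
Travel time t = 6.4·1000 / 0.50 = 12800 s = 3.556 h.
7.4%/h lost → k = −ln(1 − 0.074) = 0.07688 h⁻¹.
Applying C = C₀e^(−kt): 3.629 × 0.7608 = 2.761 µg/L.
At the second outfall, C = (8890·2.761 + 578.0·400.0) / (8890 + 578.0) = 27.01 µg/L.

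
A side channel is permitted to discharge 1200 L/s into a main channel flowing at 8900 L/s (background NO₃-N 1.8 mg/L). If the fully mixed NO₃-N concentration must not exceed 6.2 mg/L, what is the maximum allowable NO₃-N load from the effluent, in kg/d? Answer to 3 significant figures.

Mass balance at the limit: 8900·1.800 + 1200·Cₑ = 10100·6.2 → Cₑ = 38.83 mg/L.
1200 L/s = 1.200 m³/s. Load = 1.200 m³/s × 38.83 g/m³ × 86 400 s/d = 4026 kg/d.

4030 kg/d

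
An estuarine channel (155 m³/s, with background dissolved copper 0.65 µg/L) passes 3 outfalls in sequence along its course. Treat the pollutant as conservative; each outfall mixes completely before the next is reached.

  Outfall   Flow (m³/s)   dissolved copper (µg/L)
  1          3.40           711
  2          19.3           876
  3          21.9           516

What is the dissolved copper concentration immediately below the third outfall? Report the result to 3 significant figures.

154 µg/L

After outfall 1: Q = 155.0 + 3.400 = 158.4 m³/s; C = (155.0·0.6500 + 3.400·711.0)/158.4 = 15.90 µg/L.
After outfall 2: Q = 158.4 + 19.30 = 177.7 m³/s; C = (158.4·15.90 + 19.30·876.0)/177.7 = 109.3 µg/L.
After outfall 3: Q = 177.7 + 21.90 = 199.6 m³/s; C = (177.7·109.3 + 21.90·516.0)/199.6 = 153.9 µg/L.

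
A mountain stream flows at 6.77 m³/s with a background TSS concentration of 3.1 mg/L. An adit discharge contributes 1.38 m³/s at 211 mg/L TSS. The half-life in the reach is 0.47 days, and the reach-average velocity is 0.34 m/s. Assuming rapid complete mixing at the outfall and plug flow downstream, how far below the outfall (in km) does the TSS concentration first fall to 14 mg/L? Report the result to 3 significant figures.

Conservation of mass: C = (6.770·3.100 + 1.380·211.0) / 8.150 = 312.2/8.150 = 38.30 mg/L.
Half-life 0.47 d → k = ln 2 / 0.47 = 1.475 d⁻¹.
Set 38.30·exp(−k·t) = 14 → t = ln(38.30/14)/k = 58960 s = 16.38 h.
Distance = v·t = 0.34·58960 = 20050 m = 20.05 km.

20.0 km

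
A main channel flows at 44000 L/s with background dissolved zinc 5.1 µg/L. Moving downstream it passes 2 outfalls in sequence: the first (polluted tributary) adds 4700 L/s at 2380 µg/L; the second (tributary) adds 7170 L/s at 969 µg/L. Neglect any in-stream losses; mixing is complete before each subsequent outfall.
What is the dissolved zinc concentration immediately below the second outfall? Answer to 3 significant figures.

Outfall 1: combined Q = 48700 L/s; C = (44000·5.100 + 4700·2380)/48700 = 234.3 µg/L.
Outfall 2: combined Q = 55870 L/s; C = (48700·234.3 + 7170·969.0)/55870 = 328.6 µg/L.

329 µg/L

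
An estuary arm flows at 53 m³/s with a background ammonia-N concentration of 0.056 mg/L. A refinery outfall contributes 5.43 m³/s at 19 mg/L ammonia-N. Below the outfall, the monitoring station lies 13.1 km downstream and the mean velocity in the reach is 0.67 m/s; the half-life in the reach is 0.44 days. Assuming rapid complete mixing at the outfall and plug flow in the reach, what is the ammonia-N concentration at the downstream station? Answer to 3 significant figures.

Mixed concentration C = ΣQC/ΣQ = (53.00·0.05600 + 5.430·19.00) / 58.43 = 106.1/58.43 = 1.816 mg/L.
Travel time t = 13.1·1000 / 0.67 = 19550 s = 5.431 h.
Half-life 0.44 d → k = ln 2 / 0.44 = 1.575 d⁻¹.
Applying C = C₀e^(−kt): 1.816 × 0.7001 = 1.272 mg/L.

1.27 mg/L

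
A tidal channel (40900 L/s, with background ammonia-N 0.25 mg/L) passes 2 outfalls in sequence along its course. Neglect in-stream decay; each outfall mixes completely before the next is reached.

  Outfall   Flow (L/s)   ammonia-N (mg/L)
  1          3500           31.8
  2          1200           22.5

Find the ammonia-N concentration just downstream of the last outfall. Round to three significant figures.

After outfall 1: Q = 40900 + 3500 = 44400 L/s; C = (40900·0.2500 + 3500·31.80)/44400 = 2.737 mg/L.
After outfall 2: Q = 44400 + 1200 = 45600 L/s; C = (44400·2.737 + 1200·22.50)/45600 = 3.257 mg/L.

3.26 mg/L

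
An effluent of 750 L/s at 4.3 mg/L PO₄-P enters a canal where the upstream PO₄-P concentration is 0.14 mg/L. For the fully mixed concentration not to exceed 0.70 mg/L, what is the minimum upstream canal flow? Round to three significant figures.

4820 L/s

Set C_mix = 0.70: (Q·0.1400 + 750.0·4.300) / (Q + 750.0) = 0.70
→ Q = 750.0·(4.300 − 0.70)/(0.70 − 0.1400) = 4821 L/s.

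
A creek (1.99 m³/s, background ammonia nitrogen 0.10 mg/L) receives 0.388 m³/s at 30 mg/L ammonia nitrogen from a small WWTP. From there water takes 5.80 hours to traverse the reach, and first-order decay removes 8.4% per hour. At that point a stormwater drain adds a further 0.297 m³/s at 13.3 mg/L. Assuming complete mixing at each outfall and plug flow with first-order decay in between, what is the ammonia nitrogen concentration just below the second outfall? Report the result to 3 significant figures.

Mass balance: C = (1.990·0.1000 + 0.3880·30.00) / 2.378 = 11.84/2.378 = 4.979 mg/L; combined flow 2.378 m³/s.
8.4%/h lost → k = −ln(1 − 0.084) = 0.08774 h⁻¹.
First-order decay: C = 4.979·exp(−k·t) = 4.979·0.6012 = 2.993 mg/L.
At the second outfall, C = (2.378·2.993 + 0.2970·13.30) / (2.378 + 0.2970) = 4.137 mg/L.

4.14 mg/L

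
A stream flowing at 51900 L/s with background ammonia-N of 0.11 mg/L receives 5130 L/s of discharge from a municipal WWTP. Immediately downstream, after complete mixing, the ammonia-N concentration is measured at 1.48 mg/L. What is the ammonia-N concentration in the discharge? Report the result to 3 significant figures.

15.3 mg/L

Mass balance: 51900·0.1100 + 5130·Cₑ = 57030·1.480
→ Cₑ = (57030·1.480 − 51900·0.1100) / 5130 = 15.34 mg/L.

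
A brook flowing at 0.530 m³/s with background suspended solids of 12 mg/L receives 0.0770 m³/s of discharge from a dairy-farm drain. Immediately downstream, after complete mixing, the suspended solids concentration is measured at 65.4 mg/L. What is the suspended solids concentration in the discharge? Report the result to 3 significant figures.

433 mg/L

Mass balance: 0.5300·12.00 + 0.07700·Cₑ = 0.6070·65.40
→ Cₑ = (0.6070·65.40 − 0.5300·12.00) / 0.07700 = 433.0 mg/L.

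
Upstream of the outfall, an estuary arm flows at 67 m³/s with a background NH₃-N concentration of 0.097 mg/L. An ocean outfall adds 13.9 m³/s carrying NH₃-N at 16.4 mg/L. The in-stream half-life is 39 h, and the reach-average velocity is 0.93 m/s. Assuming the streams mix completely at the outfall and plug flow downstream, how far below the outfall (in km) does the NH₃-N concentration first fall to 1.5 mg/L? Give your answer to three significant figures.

124 km

Flow-weighted average: C = (67.00·0.09700 + 13.90·16.40) / 80.90 = 234.5/80.90 = 2.898 mg/L.
Half-life 39 h → k = ln 2 / 39 = 0.01777 h⁻¹ = 0.4266 d⁻¹.
Set 2.898·exp(−k·t) = 1.5 → t = ln(2.898/1.5)/k = 133400 s = 37.06 h.
Distance = v·t = 0.93·133400 = 124100 m = 124.1 km.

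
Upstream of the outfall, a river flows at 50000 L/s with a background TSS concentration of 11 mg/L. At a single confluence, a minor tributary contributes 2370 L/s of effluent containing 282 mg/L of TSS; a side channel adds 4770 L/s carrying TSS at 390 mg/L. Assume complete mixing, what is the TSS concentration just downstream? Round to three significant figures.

53.9 mg/L

Mixed concentration C = ΣQC/ΣQ = (50000·11.00 + 2370·282.0 + 4770·390.0) / 57140 = 3079000/57140 = 53.88 mg/L.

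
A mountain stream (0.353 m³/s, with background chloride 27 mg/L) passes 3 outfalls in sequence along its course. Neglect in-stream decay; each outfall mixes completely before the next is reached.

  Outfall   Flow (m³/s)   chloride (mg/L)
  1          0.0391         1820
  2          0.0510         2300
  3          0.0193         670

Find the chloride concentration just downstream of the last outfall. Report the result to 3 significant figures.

456 mg/L

Below outfall 1: Q → 0.3921 m³/s, C = (0.3530·27.00 + 0.03910·1820)/0.3921 = 205.8 mg/L.
Below outfall 2: Q → 0.4431 m³/s, C = (0.3921·205.8 + 0.05100·2300)/0.4431 = 446.8 mg/L.
Below outfall 3: Q → 0.4624 m³/s, C = (0.4431·446.8 + 0.01930·670.0)/0.4624 = 456.2 mg/L.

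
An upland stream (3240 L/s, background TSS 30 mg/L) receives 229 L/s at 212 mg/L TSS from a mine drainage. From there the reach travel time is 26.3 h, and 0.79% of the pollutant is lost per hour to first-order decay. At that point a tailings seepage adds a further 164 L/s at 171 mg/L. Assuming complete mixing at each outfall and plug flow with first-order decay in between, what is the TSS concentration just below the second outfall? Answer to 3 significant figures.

40.3 mg/L

Mass balance: C = (3240·30.00 + 229.0·212.0) / 3469 = 145700/3469 = 42.01 mg/L; combined flow 3469 L/s.
0.79%/h lost → k = −ln(1 − 0.0079) = 0.007931 h⁻¹.
After decay, C = 42.01 × e^(−kt) = 42.01 × 0.8117 = 34.10 mg/L.
Second outfall: C = (3469·34.10 + 164.0·171.0)/3633 = 40.28 mg/L.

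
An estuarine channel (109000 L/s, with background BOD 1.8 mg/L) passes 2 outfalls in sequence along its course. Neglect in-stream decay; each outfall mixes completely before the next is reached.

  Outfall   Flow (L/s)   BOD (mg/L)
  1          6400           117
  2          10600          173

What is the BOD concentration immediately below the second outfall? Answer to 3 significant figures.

22.1 mg/L

Below outfall 1: Q → 115400 L/s, C = (109000·1.800 + 6400·117.0)/115400 = 8.189 mg/L.
Below outfall 2: Q → 126000 L/s, C = (115400·8.189 + 10600·173.0)/126000 = 22.05 mg/L.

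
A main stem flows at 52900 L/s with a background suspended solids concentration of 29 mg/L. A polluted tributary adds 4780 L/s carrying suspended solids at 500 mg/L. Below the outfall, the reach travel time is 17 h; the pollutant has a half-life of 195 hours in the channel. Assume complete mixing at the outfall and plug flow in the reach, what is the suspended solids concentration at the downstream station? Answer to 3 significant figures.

64.0 mg/L

Mass balance: C = (52900·29.00 + 4780·500.0) / 57680 = 3924000/57680 = 68.03 mg/L.
Half-life 195 h → k = ln 2 / 195 = 0.003555 h⁻¹ = 0.08531 d⁻¹.
First-order decay: C = 68.03·exp(−k·t) = 68.03·0.9414 = 64.04 mg/L.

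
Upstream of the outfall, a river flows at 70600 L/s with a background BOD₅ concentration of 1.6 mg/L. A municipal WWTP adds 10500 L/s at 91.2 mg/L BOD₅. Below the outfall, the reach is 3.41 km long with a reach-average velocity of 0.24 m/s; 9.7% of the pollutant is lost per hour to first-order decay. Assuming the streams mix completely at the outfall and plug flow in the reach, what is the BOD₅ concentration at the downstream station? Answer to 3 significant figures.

8.82 mg/L

Mixed concentration C = ΣQC/ΣQ = (70600·1.600 + 10500·91.20) / 81100 = 1071000/81100 = 13.20 mg/L.
Travel time t = 3.41·1000 / 0.24 = 14210 s = 3.947 h.
9.7%/h lost → k = −ln(1 − 0.097) = 0.1020 h⁻¹.
After decay, C = 13.20 × e^(−kt) = 13.20 × 0.6685 = 8.825 mg/L.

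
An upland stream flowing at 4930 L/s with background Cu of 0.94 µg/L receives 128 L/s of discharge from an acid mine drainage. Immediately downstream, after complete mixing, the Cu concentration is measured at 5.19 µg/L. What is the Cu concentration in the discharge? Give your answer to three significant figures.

Mass balance: 4930·0.9400 + 128.0·Cₑ = 5058·5.190
→ Cₑ = (5058·5.190 − 4930·0.9400) / 128.0 = 168.9 µg/L.

169 µg/L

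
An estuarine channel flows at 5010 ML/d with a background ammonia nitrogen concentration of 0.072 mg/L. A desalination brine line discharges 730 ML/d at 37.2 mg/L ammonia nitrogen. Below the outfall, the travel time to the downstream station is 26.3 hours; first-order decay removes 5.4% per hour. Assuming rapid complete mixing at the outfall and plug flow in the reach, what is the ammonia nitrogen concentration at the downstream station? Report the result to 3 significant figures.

1.11 mg/L

Mixed concentration C = ΣQC/ΣQ = (5010·0.07200 + 730.0·37.20) / 5740 = 27520/5740 = 4.794 mg/L.
5.4%/h lost → k = −ln(1 − 0.054) = 0.05551 h⁻¹.
First-order decay: C = 4.794·exp(−k·t) = 4.794·0.2322 = 1.113 mg/L.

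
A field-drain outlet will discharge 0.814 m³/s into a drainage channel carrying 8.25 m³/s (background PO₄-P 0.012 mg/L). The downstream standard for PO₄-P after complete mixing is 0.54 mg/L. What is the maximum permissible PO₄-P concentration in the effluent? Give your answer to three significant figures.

5.89 mg/L

At the limit, (Qr·Cr + Qe·Cₑ)/(Qr + Qe) = 0.54:
Cₑ = (9.064·0.54 − 8.250·0.01200) / 0.8140 = 5.891 mg/L.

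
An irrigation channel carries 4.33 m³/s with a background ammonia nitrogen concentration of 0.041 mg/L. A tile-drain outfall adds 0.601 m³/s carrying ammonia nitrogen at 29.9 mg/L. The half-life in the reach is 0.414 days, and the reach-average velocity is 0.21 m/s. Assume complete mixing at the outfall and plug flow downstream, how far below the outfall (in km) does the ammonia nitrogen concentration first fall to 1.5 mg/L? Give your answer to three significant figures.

Flow-weighted average: C = (4.330·0.04100 + 0.6010·29.90) / 4.931 = 18.15/4.931 = 3.680 mg/L.
Half-life 0.414 d → k = ln 2 / 0.414 = 1.674 d⁻¹.
Set 3.680·exp(−k·t) = 1.5 → t = ln(3.680/1.5)/k = 46320 s = 12.87 h.
Distance = v·t = 0.21·46320 = 9726 m = 9.726 km.

9.73 km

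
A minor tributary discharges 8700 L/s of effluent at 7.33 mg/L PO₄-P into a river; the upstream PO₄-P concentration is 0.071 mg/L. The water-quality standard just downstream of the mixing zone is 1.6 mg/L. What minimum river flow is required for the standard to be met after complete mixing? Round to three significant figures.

32600 L/s

Set C_mix = 1.6: (Q·0.07100 + 8700·7.330) / (Q + 8700) = 1.6
→ Q = 8700·(7.330 − 1.6)/(1.6 − 0.07100) = 32600 L/s.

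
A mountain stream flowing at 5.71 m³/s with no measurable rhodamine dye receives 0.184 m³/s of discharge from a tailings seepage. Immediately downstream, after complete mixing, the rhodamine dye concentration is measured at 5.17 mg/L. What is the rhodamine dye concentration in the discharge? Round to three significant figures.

Mass balance: 5.710·0 + 0.1840·Cₑ = 5.894·5.170
→ Cₑ = (5.894·5.170 − 5.710·0) / 0.1840 = 165.6 mg/L.

166 mg/L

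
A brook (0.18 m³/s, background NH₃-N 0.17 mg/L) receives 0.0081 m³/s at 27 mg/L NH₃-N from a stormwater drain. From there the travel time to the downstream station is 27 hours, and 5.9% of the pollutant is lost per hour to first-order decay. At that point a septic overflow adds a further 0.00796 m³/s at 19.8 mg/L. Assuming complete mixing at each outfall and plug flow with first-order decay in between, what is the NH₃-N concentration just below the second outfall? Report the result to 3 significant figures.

Mass balance: C = (0.1800·0.1700 + 0.008100·27.00) / 0.1881 = 0.2493/0.1881 = 1.325 mg/L; combined flow 0.1881 m³/s.
5.9%/h lost → k = −ln(1 − 0.059) = 0.06081 h⁻¹.
Applying C = C₀e^(−kt): 1.325 × 0.1936 = 0.2566 mg/L.
At the second outfall, C = (0.1881·0.2566 + 0.007960·19.80) / (0.1881 + 0.007960) = 1.050 mg/L.

1.05 mg/L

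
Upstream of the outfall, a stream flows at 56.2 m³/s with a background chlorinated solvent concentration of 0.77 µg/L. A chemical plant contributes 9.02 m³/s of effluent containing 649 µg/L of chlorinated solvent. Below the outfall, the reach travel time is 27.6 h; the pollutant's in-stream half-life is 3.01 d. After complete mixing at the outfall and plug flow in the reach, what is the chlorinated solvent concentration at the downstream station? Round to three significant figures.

Mass balance: C = (56.20·0.7700 + 9.020·649.0) / 65.22 = 5897/65.22 = 90.42 µg/L.
Half-life 3.01 d → k = ln 2 / 3.01 = 0.2303 d⁻¹.
Applying C = C₀e^(−kt): 90.42 × 0.7673 = 69.38 µg/L.

69.4 µg/L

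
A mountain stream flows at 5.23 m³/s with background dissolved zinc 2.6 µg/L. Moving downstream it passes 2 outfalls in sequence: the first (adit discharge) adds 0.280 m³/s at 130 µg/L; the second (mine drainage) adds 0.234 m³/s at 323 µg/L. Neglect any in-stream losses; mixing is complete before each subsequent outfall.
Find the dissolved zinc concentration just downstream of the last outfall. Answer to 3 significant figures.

21.9 µg/L

After outfall 1: Q = 5.230 + 0.2800 = 5.510 m³/s; C = (5.230·2.600 + 0.2800·130.0)/5.510 = 9.074 µg/L.
After outfall 2: Q = 5.510 + 0.2340 = 5.744 m³/s; C = (5.510·9.074 + 0.2340·323.0)/5.744 = 21.86 µg/L.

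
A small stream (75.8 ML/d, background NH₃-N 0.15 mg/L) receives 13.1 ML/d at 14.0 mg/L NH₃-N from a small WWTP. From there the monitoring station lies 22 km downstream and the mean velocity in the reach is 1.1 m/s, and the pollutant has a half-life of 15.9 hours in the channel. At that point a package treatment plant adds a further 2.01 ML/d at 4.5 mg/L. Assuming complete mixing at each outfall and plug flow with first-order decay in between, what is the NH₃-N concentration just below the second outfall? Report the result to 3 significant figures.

Mass balance: C = (75.80·0.1500 + 13.10·14.00) / 88.90 = 194.8/88.90 = 2.191 mg/L; combined flow 88.90 ML/d.
Travel time t = 22·1000 / 1.1 = 20000 s = 5.556 h.
Half-life 15.9 h → k = ln 2 / 15.9 = 0.04359 h⁻¹ = 1.046 d⁻¹.
Applying C = C₀e^(−kt): 2.191 × 0.7849 = 1.720 mg/L.
Second outfall: C = (88.90·1.720 + 2.010·4.500)/90.91 = 1.781 mg/L.

1.78 mg/L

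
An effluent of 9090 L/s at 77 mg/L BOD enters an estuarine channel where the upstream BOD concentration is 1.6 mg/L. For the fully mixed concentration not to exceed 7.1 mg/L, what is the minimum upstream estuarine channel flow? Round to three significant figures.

116000 L/s

Set C_mix = 7.1: (Q·1.600 + 9090·77.00) / (Q + 9090) = 7.1
→ Q = 9090·(77.00 − 7.1)/(7.1 − 1.600) = 115500 L/s.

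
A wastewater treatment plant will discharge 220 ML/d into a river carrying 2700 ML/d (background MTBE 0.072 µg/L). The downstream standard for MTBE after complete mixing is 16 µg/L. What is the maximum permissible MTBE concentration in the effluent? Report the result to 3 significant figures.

At the limit, (Qr·Cr + Qe·Cₑ)/(Qr + Qe) = 16:
Cₑ = (2920·16 − 2700·0.07200) / 220.0 = 211.5 µg/L.

211 µg/L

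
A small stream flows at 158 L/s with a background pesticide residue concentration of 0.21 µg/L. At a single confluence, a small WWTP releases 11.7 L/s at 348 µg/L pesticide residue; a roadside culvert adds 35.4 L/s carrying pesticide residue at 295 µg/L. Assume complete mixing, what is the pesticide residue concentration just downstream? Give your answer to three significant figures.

70.9 µg/L

Flow-weighted average: C = (158.0·0.2100 + 11.70·348.0 + 35.40·295.0) / 205.1 = 14550/205.1 = 70.93 µg/L.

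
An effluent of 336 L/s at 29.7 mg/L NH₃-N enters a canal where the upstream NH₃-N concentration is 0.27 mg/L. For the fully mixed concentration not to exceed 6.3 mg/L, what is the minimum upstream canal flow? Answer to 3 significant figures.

1300 L/s

Set C_mix = 6.3: (Q·0.2700 + 336.0·29.70) / (Q + 336.0) = 6.3
→ Q = 336.0·(29.70 − 6.3)/(6.3 − 0.2700) = 1304 L/s.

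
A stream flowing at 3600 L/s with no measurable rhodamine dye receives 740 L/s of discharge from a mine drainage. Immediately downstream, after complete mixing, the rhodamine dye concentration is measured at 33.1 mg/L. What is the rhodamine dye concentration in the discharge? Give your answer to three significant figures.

Mass balance: 3600·0 + 740.0·Cₑ = 4340·33.10
→ Cₑ = (4340·33.10 − 3600·0) / 740.0 = 194.1 mg/L.

194 mg/L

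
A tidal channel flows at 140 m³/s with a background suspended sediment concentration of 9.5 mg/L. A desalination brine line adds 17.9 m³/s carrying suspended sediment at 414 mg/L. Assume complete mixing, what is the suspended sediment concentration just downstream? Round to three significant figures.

55.4 mg/L

After mixing, C = (140.0·9.500 + 17.90·414.0) / 157.9 = 8741/157.9 = 55.36 mg/L.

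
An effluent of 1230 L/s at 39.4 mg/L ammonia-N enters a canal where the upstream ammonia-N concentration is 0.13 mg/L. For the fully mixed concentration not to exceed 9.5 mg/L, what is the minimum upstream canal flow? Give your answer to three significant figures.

3920 L/s

Set C_mix = 9.5: (Q·0.1300 + 1230·39.40) / (Q + 1230) = 9.5
→ Q = 1230·(39.40 − 9.5)/(9.5 − 0.1300) = 3925 L/s.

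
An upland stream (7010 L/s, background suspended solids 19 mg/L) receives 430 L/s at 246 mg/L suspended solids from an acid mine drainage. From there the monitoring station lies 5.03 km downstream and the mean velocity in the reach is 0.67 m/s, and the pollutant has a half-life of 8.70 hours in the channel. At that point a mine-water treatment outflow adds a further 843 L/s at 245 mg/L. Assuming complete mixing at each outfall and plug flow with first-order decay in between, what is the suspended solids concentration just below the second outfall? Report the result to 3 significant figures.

49.4 mg/L

Mass balance: C = (7010·19.00 + 430.0·246.0) / 7440 = 239000/7440 = 32.12 mg/L; combined flow 7440 L/s.
Travel time t = 5.03·1000 / 0.67 = 7507 s = 2.085 h.
Half-life 8.70 h → k = ln 2 / 8.70 = 0.07967 h⁻¹ = 1.912 d⁻¹.
Applying C = C₀e^(−kt): 32.12 × 0.8469 = 27.20 mg/L.
At the second outfall, C = (7440·27.20 + 843.0·245.0) / (7440 + 843.0) = 49.37 mg/L.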